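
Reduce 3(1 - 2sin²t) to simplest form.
3(1 - 2sin²t) = 3(cos(2t)) (using Double angle)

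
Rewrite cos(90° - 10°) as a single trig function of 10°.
cos(90° - 10°) = sin(10°)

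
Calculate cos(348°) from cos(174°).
cos(348°) = cos²174° - sin²174° = 0.9781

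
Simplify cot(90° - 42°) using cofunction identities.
cot(90° - 42°) = tan(42°)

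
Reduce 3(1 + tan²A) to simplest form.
3(1 + tan²A) = 3(sec²A) (using Pythagorean identity)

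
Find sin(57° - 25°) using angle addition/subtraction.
sin(57° - 25°) = sin 57° cos 25° - cos 57° sin 25° = 0.5299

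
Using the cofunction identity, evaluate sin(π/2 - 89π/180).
sin(π/2 - 89π/180) = cos(89π/180) = 0.01745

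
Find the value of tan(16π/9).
tan(16π/9) = -0.8391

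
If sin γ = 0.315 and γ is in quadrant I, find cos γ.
cos γ = 0.9491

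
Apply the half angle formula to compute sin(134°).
sin(134°) = √((1 - cos 268°)/2) = 0.7193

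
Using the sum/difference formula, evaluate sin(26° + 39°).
sin(26° + 39°) = sin 26° cos 39° + cos 26° sin 39° = 0.9063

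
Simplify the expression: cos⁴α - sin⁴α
cos⁴α - sin⁴α = cos(2α) (using Factoring + double angle)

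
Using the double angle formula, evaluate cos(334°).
cos(334°) = 2cos²167° - 1 = 0.8988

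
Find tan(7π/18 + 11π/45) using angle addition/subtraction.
tan(7π/18 + 11π/45) = (tan 7π/18 + tan 11π/45)/(1 - tan 7π/18 tan 11π/45) = -2.246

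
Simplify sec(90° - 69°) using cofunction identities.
sec(90° - 69°) = csc(69°)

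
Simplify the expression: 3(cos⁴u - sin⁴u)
3(cos⁴u - sin⁴u) = 3(cos(2u)) (using Factoring + double angle)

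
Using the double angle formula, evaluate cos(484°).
cos(484°) = cos²242° - sin²242° = -0.5592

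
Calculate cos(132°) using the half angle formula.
cos(132°) = -√((1 + cos 264°)/2) = -0.6691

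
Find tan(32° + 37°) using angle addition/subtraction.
tan(32° + 37°) = (tan 32° + tan 37°)/(1 - tan 32° tan 37°) = 2.605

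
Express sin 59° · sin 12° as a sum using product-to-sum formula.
sin 59° sin 12° = (1/2)[cos(59°-12°) - cos(59°+12°)]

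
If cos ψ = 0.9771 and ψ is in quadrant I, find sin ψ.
sin ψ = 0.2128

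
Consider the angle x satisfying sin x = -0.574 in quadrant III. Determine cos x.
cos x = ±√(1 - sin²x) = -0.8189 (negative in QIII)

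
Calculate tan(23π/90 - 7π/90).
tan(23π/90 - 7π/90) = (tan 23π/90 - tan 7π/90)/(1 + tan 23π/90 tan 7π/90) = 0.6249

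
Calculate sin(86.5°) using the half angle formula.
sin(86.5°) = √((1 - cos 173°)/2) = 0.9981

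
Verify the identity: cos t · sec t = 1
LHS = cos t · (1/cos t) = 1 = RHS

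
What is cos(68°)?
cos(68°) = 0.3746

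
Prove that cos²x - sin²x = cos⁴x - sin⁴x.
RHS = (cos²x - sin²x)(cos²x + sin²x) = (cos²x - sin²x) · 1 = cos²x - sin²x = LHS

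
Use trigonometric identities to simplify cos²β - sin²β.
cos²β - sin²β = cos(2β) (using Double angle)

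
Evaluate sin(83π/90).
sin(83π/90) = 0.2419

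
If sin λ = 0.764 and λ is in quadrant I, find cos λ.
cos λ = 0.6452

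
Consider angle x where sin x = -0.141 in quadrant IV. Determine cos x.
cos x = √(1 - sin²x) = 0.99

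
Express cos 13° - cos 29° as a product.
cos 13° - cos 29° = -2 sin(21°) sin(-8°)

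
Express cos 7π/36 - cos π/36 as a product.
cos 7π/36 - cos π/36 = -2 sin(π/9) sin(π/12)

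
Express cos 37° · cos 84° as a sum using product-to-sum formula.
cos 37° cos 84° = (1/2)[cos(37°-84°) + cos(37°+84°)]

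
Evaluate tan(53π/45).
tan(53π/45) = 0.6249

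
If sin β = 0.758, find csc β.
csc β = 1/sin β = 1.319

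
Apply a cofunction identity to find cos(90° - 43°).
cos(90° - 43°) = sin(43°) = 0.682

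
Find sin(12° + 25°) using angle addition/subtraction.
sin(12° + 25°) = sin 12° cos 25° + cos 12° sin 25° = 0.6018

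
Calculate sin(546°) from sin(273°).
sin(546°) = 2 sin 273° cos 273° = -0.1045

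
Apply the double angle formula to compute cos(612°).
cos(612°) = cos²306° - sin²306° = -0.309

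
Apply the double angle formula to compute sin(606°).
sin(606°) = 2 sin 303° cos 303° = -0.9135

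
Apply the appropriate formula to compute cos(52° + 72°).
cos(52° + 72°) = cos 52° cos 72° - sin 52° sin 72° = -0.5592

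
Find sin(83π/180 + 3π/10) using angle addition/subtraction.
sin(83π/180 + 3π/10) = sin 83π/180 cos 3π/10 + cos 83π/180 sin 3π/10 = 0.682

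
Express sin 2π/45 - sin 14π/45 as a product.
sin 2π/45 - sin 14π/45 = 2 cos(8π/45) sin(-2π/15)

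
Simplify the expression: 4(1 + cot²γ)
4(1 + cot²γ) = 4(csc²γ) (using Pythagorean identity)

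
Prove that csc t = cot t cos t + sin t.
RHS = cos²t/sin t + sin t = (cos²t + sin²t)/sin t = 1/sin t = csc t = LHS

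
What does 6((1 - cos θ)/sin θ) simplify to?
6((1 - cos θ)/sin θ) = 6(tan(θ/2)) (using Half angle)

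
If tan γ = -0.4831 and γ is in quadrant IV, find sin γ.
sin γ = -0.435 (using tan²γ + 1 = sec²γ)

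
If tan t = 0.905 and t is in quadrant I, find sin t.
sin t = 0.671 (using tan²t + 1 = sec²t)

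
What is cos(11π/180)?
cos(11π/180) = 0.9816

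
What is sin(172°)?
sin(172°) = 0.1392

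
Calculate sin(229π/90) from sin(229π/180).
sin(229π/90) = 2 sin 229π/180 cos 229π/180 = 0.9903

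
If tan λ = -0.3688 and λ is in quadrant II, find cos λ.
cos λ = -0.9382 (using tan²λ + 1 = sec²λ)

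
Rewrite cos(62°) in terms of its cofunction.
cos(62°) = sin(90° - 62°) = sin(28°)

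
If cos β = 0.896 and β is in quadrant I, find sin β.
sin β = 0.4441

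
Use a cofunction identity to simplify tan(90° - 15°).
tan(90° - 15°) = cot(15°)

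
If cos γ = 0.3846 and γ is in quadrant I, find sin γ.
sin γ = 0.9231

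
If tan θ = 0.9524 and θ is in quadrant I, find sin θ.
sin θ = 0.6897 (using tan²θ + 1 = sec²θ)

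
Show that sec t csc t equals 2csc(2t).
RHS = 2/sin(2t) = 2/(2 sin t cos t) = 1/(sin t cos t) = (1/cos t)(1/sin t) = sec t csc t = LHS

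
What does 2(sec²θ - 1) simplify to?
2(sec²θ - 1) = 2(tan²θ) (using Pythagorean identity)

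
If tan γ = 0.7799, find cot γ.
cot γ = 1/tan γ = 1.282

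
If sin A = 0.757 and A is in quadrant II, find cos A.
cos A = -0.6534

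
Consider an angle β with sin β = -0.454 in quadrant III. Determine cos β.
cos β = ±√(1 - sin²β) = -0.891 (negative in QIII)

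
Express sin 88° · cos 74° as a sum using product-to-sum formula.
sin 88° cos 74° = (1/2)[sin(88°+74°) + sin(88°-74°)]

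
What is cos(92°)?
cos(92°) = -0.0349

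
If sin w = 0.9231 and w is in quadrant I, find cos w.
cos w = 0.3846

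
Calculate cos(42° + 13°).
cos(42° + 13°) = cos 42° cos 13° - sin 42° sin 13° = 0.5736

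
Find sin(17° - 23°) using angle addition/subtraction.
sin(17° - 23°) = sin 17° cos 23° - cos 17° sin 23° = -0.1045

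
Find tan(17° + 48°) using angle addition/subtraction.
tan(17° + 48°) = (tan 17° + tan 48°)/(1 - tan 17° tan 48°) = 2.145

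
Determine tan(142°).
tan(142°) = -0.7813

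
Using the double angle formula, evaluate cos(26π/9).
cos(26π/9) = cos²13π/9 - sin²13π/9 = -0.9397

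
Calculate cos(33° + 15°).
cos(33° + 15°) = cos 33° cos 15° - sin 33° sin 15° = 0.6691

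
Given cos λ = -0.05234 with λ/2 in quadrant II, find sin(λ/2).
sin(λ/2) = ±√((1 - cos λ)/2); positive since λ/2 ∈ QII, so sin(λ/2) = 0.7254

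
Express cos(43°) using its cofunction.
cos(43°) = sin(90° - 43°) = sin(47°)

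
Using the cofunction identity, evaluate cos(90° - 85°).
cos(90° - 85°) = sin(85°) = 0.9962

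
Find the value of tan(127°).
tan(127°) = -1.327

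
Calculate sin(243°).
sin(243°) = -0.891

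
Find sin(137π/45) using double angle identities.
sin(137π/45) = 2 sin 137π/90 cos 137π/90 = -0.1392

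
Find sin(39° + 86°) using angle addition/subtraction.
sin(39° + 86°) = sin 39° cos 86° + cos 39° sin 86° = 0.8192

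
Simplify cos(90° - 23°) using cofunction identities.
cos(90° - 23°) = sin(23°)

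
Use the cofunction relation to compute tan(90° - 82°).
tan(90° - 82°) = cot(82°) = 0.1405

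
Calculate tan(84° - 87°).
tan(84° - 87°) = (tan 84° - tan 87°)/(1 + tan 84° tan 87°) = -0.05241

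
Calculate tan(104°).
tan(104°) = -4.011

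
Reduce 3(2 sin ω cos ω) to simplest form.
3(2 sin ω cos ω) = 3(sin(2ω)) (using Double angle)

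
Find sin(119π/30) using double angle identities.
sin(119π/30) = 2 sin 119π/60 cos 119π/60 = -0.1045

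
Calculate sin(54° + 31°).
sin(54° + 31°) = sin 54° cos 31° + cos 54° sin 31° = 0.9962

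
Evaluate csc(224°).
csc(224°) = -1.44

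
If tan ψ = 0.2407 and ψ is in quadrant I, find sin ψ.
sin ψ = 0.234 (using tan²ψ + 1 = sec²ψ)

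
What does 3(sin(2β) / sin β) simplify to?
3(sin(2β) / sin β) = 3(2 cos β) (using Double angle)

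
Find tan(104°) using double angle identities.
tan(104°) = 2 tan 52° / (1 - tan²52°) = -4.011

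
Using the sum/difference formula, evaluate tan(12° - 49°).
tan(12° - 49°) = (tan 12° - tan 49°)/(1 + tan 12° tan 49°) = -0.7536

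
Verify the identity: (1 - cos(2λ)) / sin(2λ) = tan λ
LHS = 2sin²λ / (2 sin λ cos λ) = sin λ/cos λ = tan λ = RHS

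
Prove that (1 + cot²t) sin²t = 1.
LHS = csc²t · sin²t = (1/sin²t) · sin²t = 1 = RHS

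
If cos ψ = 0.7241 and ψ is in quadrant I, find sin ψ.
sin ψ = 0.6897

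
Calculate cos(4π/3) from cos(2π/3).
cos(4π/3) = cos²2π/3 - sin²2π/3 = -1/2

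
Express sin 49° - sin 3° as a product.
sin 49° - sin 3° = 2 cos(26°) sin(23°)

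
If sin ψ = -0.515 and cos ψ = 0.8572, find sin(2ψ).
sin(2ψ) = 2 sin ψ cos ψ = -0.8829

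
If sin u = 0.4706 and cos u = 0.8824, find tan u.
tan u = sin u / cos u = 0.5333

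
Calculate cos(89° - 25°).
cos(89° - 25°) = cos 89° cos 25° + sin 89° sin 25° = 0.4384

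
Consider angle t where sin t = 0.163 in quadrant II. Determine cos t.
cos t = ±√(1 - sin²t) = -0.9866 (negative in QII)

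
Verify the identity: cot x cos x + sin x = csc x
LHS = cos²x/sin x + sin x = (cos²x + sin²x)/sin x = 1/sin x = csc x = RHS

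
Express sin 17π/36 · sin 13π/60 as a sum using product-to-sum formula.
sin 17π/36 sin 13π/60 = (1/2)[cos(17π/36-13π/60) - cos(17π/36+13π/60)]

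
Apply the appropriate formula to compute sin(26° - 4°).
sin(26° - 4°) = sin 26° cos 4° - cos 26° sin 4° = 0.3746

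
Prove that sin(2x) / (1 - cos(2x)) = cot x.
LHS = 2 sin x cos x / (2sin²x) = cos x/sin x = cot x = RHS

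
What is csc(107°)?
csc(107°) = 1.046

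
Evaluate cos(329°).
cos(329°) = 0.8572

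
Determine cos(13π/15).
cos(13π/15) = -0.9135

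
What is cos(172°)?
cos(172°) = -0.9903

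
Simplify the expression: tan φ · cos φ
tan φ · cos φ = sin φ (using Quotient identity)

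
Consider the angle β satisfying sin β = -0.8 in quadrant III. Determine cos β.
cos β = ±√(1 - sin²β) = -0.6 (negative in QIII)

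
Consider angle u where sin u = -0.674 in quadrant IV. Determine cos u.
cos u = √(1 - sin²u) = 0.7387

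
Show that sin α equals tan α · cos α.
RHS = (sin α/cos α) · cos α = sin α = LHS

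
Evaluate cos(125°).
cos(125°) = -0.5736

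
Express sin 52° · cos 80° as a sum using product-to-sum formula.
sin 52° cos 80° = (1/2)[sin(52°+80°) + sin(52°-80°)]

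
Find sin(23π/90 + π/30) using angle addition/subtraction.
sin(23π/90 + π/30) = sin 23π/90 cos π/30 + cos 23π/90 sin π/30 = 0.788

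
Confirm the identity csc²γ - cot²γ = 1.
LHS = 1/sin²γ - cos²γ/sin²γ = (1 - cos²γ)/sin²γ = sin²γ/sin²γ = 1 = RHS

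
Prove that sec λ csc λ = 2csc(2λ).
RHS = 2/sin(2λ) = 2/(2 sin λ cos λ) = 1/(sin λ cos λ) = (1/cos λ)(1/sin λ) = sec λ csc λ = LHS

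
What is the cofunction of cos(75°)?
cos(75°) = sin(90° - 75°) = sin(15°)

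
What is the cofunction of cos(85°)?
cos(85°) = sin(90° - 85°) = sin(5°)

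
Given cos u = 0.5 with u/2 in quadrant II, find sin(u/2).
sin(u/2) = ±√((1 - cos u)/2); positive since u/2 ∈ QII, so sin(u/2) = 1/2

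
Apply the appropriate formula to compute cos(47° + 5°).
cos(47° + 5°) = cos 47° cos 5° - sin 47° sin 5° = 0.6157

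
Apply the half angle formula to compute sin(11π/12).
sin(11π/12) = √((1 - cos 11π/6)/2) = (√6-√2)/4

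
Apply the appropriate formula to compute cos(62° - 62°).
cos(62° - 62°) = cos 62° cos 62° + sin 62° sin 62° = 1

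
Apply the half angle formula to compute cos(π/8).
cos(π/8) = √((1 + cos π/4)/2) = √(2+√2)/2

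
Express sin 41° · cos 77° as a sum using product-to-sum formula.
sin 41° cos 77° = (1/2)[sin(41°+77°) + sin(41°-77°)]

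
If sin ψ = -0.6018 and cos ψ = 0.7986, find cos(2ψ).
cos(2ψ) = cos²ψ - sin²ψ = 0.2756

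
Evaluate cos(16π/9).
cos(16π/9) = 0.766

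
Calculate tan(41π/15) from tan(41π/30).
tan(41π/15) = 2 tan 41π/30 / (1 - tan²41π/30) = -1.111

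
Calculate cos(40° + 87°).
cos(40° + 87°) = cos 40° cos 87° - sin 40° sin 87° = -0.6018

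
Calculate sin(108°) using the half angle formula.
sin(108°) = √((1 - cos 216°)/2) = 0.9511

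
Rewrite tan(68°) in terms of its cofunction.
tan(68°) = cot(90° - 68°) = cot(22°)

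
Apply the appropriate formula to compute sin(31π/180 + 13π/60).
sin(31π/180 + 13π/60) = sin 31π/180 cos 13π/60 + cos 31π/180 sin 13π/60 = 0.9397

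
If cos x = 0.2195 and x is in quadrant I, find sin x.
sin x = 0.9756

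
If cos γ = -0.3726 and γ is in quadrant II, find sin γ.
sin γ = 0.928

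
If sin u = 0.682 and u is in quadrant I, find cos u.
cos u = 0.7314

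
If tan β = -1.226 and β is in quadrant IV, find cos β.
cos β = 0.6321 (using tan²β + 1 = sec²β)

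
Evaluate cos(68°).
cos(68°) = 0.3746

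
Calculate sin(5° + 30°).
sin(5° + 30°) = sin 5° cos 30° + cos 5° sin 30° = 0.5736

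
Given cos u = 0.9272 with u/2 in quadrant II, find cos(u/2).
cos(u/2) = ±√((1 + cos u)/2); negative since u/2 ∈ QII, so cos(u/2) = -0.9816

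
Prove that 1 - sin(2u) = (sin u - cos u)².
RHS = sin²u - 2 sin u cos u + cos²u = (sin²u + cos²u) - 2 sin u cos u = 1 - sin(2u) = LHS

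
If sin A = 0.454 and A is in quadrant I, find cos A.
cos A = 0.891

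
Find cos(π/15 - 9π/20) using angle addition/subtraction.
cos(π/15 - 9π/20) = cos π/15 cos 9π/20 + sin π/15 sin 9π/20 = 0.3584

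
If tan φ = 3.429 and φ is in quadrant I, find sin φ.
sin φ = 0.96 (using tan²φ + 1 = sec²φ)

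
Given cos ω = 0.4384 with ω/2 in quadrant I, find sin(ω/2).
sin(ω/2) = ±√((1 - cos ω)/2); positive since ω/2 ∈ QI, so sin(ω/2) = 0.5299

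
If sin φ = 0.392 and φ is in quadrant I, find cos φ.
cos φ = 0.92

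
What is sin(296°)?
sin(296°) = -0.8988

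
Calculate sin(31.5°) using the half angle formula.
sin(31.5°) = √((1 - cos 63°)/2) = 0.5225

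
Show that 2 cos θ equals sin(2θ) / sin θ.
RHS = 2 sin θ cos θ / sin θ = 2 cos θ = LHS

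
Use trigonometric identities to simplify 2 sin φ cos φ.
2 sin φ cos φ = sin(2φ) (using Double angle)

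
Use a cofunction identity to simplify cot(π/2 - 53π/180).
cot(π/2 - 53π/180) = tan(53π/180)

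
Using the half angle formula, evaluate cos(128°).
cos(128°) = -√((1 + cos 256°)/2) = -0.6157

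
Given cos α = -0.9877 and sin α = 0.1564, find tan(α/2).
tan(α/2) = sin α / (1 + cos α) = 12.72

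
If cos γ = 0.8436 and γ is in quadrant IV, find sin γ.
sin γ = -0.537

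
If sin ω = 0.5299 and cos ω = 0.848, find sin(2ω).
sin(2ω) = 2 sin ω cos ω = 0.8987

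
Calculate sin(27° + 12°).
sin(27° + 12°) = sin 27° cos 12° + cos 27° sin 12° = 0.6293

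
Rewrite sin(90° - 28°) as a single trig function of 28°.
sin(90° - 28°) = cos(28°)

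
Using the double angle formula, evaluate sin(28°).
sin(28°) = 2 sin 14° cos 14° = 0.4695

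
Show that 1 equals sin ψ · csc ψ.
RHS = sin ψ · (1/sin ψ) = 1 = LHS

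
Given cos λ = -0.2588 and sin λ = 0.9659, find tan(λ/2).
tan(λ/2) = sin λ / (1 + cos λ) = 1.303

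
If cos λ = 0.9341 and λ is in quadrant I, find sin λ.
sin λ = 0.357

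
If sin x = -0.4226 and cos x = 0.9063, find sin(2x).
sin(2x) = 2 sin x cos x = -0.766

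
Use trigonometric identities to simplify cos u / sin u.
cos u / sin u = cot u (using Quotient identity)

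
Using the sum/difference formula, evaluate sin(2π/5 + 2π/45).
sin(2π/5 + 2π/45) = sin 2π/5 cos 2π/45 + cos 2π/5 sin 2π/45 = 0.9848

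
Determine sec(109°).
sec(109°) = -3.072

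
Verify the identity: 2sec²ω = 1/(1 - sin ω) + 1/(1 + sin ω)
RHS = [(1 + sin ω) + (1 - sin ω)] / [(1 - sin ω)(1 + sin ω)] = 2/(1 - sin²ω) = 2/cos²ω = 2sec²ω = LHS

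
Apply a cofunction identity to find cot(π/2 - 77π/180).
cot(π/2 - 77π/180) = tan(77π/180) = 4.331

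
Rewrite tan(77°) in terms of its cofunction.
tan(77°) = cot(90° - 77°) = cot(13°)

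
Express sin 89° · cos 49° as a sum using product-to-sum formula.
sin 89° cos 49° = (1/2)[sin(89°+49°) + sin(89°-49°)]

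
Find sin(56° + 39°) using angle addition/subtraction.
sin(56° + 39°) = sin 56° cos 39° + cos 56° sin 39° = 0.9962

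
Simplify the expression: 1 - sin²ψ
1 - sin²ψ = cos²ψ (using Pythagorean identity)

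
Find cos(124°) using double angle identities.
cos(124°) = cos²62° - sin²62° = -0.5592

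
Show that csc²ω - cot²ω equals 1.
LHS = 1/sin²ω - cos²ω/sin²ω = (1 - cos²ω)/sin²ω = sin²ω/sin²ω = 1 = RHS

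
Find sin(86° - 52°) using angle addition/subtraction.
sin(86° - 52°) = sin 86° cos 52° - cos 86° sin 52° = 0.5592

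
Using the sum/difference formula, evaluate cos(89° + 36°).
cos(89° + 36°) = cos 89° cos 36° - sin 89° sin 36° = -0.5736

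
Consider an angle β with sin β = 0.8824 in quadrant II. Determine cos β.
cos β = ±√(1 - sin²β) = -0.4705 (negative in QII)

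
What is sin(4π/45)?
sin(4π/45) = 0.2756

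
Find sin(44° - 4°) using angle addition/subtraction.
sin(44° - 4°) = sin 44° cos 4° - cos 44° sin 4° = 0.6428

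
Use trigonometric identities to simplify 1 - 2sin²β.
1 - 2sin²β = cos(2β) (using Double angle)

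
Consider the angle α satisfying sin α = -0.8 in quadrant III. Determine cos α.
cos α = ±√(1 - sin²α) = -0.6 (negative in QIII)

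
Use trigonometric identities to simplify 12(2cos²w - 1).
12(2cos²w - 1) = 12(cos(2w)) (using Double angle)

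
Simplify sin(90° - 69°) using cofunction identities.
sin(90° - 69°) = cos(69°)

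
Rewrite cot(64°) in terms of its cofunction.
cot(64°) = tan(90° - 64°) = tan(26°)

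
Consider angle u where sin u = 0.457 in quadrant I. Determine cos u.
cos u = √(1 - sin²u) = 0.8895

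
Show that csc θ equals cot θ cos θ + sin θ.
RHS = cos²θ/sin θ + sin θ = (cos²θ + sin²θ)/sin θ = 1/sin θ = csc θ = LHS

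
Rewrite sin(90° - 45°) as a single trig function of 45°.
sin(90° - 45°) = cos(45°)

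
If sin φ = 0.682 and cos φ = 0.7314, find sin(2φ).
sin(2φ) = 2 sin φ cos φ = 0.9976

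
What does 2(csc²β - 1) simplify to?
2(csc²β - 1) = 2(cot²β) (using Pythagorean identity)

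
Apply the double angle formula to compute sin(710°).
sin(710°) = 2 sin 355° cos 355° = -0.1736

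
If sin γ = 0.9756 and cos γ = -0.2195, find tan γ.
tan γ = sin γ / cos γ = -4.445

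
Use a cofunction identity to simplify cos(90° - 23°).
cos(90° - 23°) = sin(23°)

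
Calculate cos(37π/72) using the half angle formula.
cos(37π/72) = -√((1 + cos 37π/36)/2) = -0.04362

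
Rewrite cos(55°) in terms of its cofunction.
cos(55°) = sin(90° - 55°) = sin(35°)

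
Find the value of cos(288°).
cos(288°) = 0.309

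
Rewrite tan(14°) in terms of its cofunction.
tan(14°) = cot(90° - 14°) = cot(76°)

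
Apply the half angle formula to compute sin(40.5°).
sin(40.5°) = √((1 - cos 81°)/2) = 0.6494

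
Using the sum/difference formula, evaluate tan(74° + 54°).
tan(74° + 54°) = (tan 74° + tan 54°)/(1 - tan 74° tan 54°) = -1.28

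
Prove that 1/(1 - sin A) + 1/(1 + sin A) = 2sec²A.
LHS = [(1 + sin A) + (1 - sin A)] / [(1 - sin A)(1 + sin A)] = 2/(1 - sin²A) = 2/cos²A = 2sec²A = RHS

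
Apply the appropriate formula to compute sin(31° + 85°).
sin(31° + 85°) = sin 31° cos 85° + cos 31° sin 85° = 0.8988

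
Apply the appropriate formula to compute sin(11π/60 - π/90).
sin(11π/60 - π/90) = sin 11π/60 cos π/90 - cos 11π/60 sin π/90 = 0.515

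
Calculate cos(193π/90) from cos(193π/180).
cos(193π/90) = cos²193π/180 - sin²193π/180 = 0.8988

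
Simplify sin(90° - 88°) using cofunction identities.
sin(90° - 88°) = cos(88°)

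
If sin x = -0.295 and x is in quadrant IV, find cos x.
cos x = 0.9555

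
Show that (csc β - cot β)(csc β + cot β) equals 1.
LHS = csc²β - cot²β = (1 + cot²β) - cot²β = 1 = RHS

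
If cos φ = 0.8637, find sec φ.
sec φ = 1/cos φ = 1.158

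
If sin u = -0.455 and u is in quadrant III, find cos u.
cos u = -0.8905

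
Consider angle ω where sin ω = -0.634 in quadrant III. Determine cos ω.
cos ω = ±√(1 - sin²ω) = -0.7733 (negative in QIII)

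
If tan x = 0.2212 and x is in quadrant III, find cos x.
cos x = -0.9764 (using tan²x + 1 = sec²x)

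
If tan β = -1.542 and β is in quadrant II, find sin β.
sin β = 0.839 (using tan²β + 1 = sec²β)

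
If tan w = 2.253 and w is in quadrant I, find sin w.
sin w = 0.914 (using tan²w + 1 = sec²w)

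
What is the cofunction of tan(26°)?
tan(26°) = cot(90° - 26°) = cot(64°)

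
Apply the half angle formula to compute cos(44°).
cos(44°) = √((1 + cos 88°)/2) = 0.7193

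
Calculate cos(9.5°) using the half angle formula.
cos(9.5°) = √((1 + cos 19°)/2) = 0.9863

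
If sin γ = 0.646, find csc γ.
csc γ = 1/sin γ = 1.548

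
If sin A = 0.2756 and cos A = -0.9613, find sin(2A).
sin(2A) = 2 sin A cos A = -0.5299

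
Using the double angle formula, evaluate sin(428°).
sin(428°) = 2 sin 214° cos 214° = 0.9272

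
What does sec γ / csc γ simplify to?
sec γ / csc γ = tan γ (using Reciprocal identities)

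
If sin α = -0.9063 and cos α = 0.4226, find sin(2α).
sin(2α) = 2 sin α cos α = -0.766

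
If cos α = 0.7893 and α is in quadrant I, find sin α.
sin α = 0.614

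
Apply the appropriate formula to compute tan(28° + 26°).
tan(28° + 26°) = (tan 28° + tan 26°)/(1 - tan 28° tan 26°) = 1.376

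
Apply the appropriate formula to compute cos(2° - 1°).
cos(2° - 1°) = cos 2° cos 1° + sin 2° sin 1° = 0.9998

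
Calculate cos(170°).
cos(170°) = -0.9848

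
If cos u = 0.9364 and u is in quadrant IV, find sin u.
sin u = -0.3509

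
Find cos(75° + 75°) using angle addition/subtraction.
cos(75° + 75°) = cos 75° cos 75° - sin 75° sin 75° = -√3/2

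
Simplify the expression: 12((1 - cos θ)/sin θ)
12((1 - cos θ)/sin θ) = 12(tan(θ/2)) (using Half angle)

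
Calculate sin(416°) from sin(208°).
sin(416°) = 2 sin 208° cos 208° = 0.829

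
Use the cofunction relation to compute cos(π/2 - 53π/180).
cos(π/2 - 53π/180) = sin(53π/180) = 0.7986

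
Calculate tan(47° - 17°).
tan(47° - 17°) = (tan 47° - tan 17°)/(1 + tan 47° tan 17°) = √3/3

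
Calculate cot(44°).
cot(44°) = 1.036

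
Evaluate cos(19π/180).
cos(19π/180) = 0.9455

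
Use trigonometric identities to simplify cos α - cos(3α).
cos α - cos(3α) = 2 sin(2α) sin α (using Sum-to-product)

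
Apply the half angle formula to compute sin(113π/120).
sin(113π/120) = √((1 - cos 113π/60)/2) = 0.1822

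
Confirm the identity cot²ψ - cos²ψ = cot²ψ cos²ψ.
LHS = cos²ψ/sin²ψ - cos²ψ = cos²ψ(1/sin²ψ - 1) = cos²ψ · (1 - sin²ψ)/sin²ψ = cos²ψ · cos²ψ/sin²ψ = cos²ψ · cot²ψ = RHS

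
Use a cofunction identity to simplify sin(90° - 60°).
sin(90° - 60°) = cos(60°)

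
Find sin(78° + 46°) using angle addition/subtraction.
sin(78° + 46°) = sin 78° cos 46° + cos 78° sin 46° = 0.829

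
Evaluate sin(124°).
sin(124°) = 0.829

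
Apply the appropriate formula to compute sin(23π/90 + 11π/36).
sin(23π/90 + 11π/36) = sin 23π/90 cos 11π/36 + cos 23π/90 sin 11π/36 = 0.9816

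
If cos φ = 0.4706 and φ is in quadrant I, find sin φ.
sin φ = 0.8823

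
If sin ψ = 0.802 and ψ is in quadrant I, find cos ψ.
cos ψ = 0.5973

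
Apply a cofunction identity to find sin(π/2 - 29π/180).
sin(π/2 - 29π/180) = cos(29π/180) = 0.8746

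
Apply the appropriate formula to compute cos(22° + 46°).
cos(22° + 46°) = cos 22° cos 46° - sin 22° sin 46° = 0.3746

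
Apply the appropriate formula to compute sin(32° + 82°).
sin(32° + 82°) = sin 32° cos 82° + cos 32° sin 82° = 0.9135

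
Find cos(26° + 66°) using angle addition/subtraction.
cos(26° + 66°) = cos 26° cos 66° - sin 26° sin 66° = -0.0349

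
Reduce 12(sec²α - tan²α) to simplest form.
12(sec²α - tan²α) = 12 (using Pythagorean identity)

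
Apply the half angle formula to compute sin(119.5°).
sin(119.5°) = √((1 - cos 239°)/2) = 0.8704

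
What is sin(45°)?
sin(45°) = √2/2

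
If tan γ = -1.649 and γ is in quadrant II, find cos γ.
cos γ = -0.5185 (using tan²γ + 1 = sec²γ)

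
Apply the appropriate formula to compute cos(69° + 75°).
cos(69° + 75°) = cos 69° cos 75° - sin 69° sin 75° = -0.809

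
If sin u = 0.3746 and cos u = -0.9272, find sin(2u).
sin(2u) = 2 sin u cos u = -0.6947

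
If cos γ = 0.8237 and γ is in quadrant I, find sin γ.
sin γ = 0.567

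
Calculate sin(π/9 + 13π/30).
sin(π/9 + 13π/30) = sin π/9 cos 13π/30 + cos π/9 sin 13π/30 = 0.9903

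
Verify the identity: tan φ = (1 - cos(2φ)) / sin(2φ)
RHS = 2sin²φ / (2 sin φ cos φ) = sin φ/cos φ = tan φ = LHS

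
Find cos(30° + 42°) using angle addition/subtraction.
cos(30° + 42°) = cos 30° cos 42° - sin 30° sin 42° = 0.309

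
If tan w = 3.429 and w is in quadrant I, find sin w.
sin w = 0.96 (using tan²w + 1 = sec²w)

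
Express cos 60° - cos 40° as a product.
cos 60° - cos 40° = -2 sin(50°) sin(10°)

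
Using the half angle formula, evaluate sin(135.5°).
sin(135.5°) = √((1 - cos 271°)/2) = 0.7009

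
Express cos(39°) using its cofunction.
cos(39°) = sin(90° - 39°) = sin(51°)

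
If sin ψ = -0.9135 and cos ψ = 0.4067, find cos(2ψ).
cos(2ψ) = cos²ψ - sin²ψ = -0.6691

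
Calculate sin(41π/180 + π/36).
sin(41π/180 + π/36) = sin 41π/180 cos π/36 + cos 41π/180 sin π/36 = 0.7193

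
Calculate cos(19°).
cos(19°) = 0.9455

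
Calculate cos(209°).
cos(209°) = -0.8746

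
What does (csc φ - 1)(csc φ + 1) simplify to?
(csc φ - 1)(csc φ + 1) = cot²φ (using Diff. of squares)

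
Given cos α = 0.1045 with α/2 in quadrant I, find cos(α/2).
cos(α/2) = ±√((1 + cos α)/2); positive since α/2 ∈ QI, so cos(α/2) = 0.7431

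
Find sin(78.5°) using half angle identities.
sin(78.5°) = √((1 - cos 157°)/2) = 0.9799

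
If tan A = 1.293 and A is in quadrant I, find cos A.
cos A = 0.6118 (using tan²A + 1 = sec²A)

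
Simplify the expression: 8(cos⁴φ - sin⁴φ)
8(cos⁴φ - sin⁴φ) = 8(cos(2φ)) (using Factoring + double angle)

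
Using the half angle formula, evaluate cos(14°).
cos(14°) = √((1 + cos 28°)/2) = 0.9703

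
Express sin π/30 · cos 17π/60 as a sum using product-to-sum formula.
sin π/30 cos 17π/60 = (1/2)[sin(π/30+17π/60) + sin(π/30-17π/60)]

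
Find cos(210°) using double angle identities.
cos(210°) = cos²105° - sin²105° = -√3/2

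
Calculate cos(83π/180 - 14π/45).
cos(83π/180 - 14π/45) = cos 83π/180 cos 14π/45 + sin 83π/180 sin 14π/45 = 0.891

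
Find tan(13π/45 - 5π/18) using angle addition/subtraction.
tan(13π/45 - 5π/18) = (tan 13π/45 - tan 5π/18)/(1 + tan 13π/45 tan 5π/18) = 0.03492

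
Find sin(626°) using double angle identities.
sin(626°) = 2 sin 313° cos 313° = -0.9976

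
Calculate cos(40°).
cos(40°) = 0.766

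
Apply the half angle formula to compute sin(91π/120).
sin(91π/120) = √((1 - cos 91π/60)/2) = 0.6884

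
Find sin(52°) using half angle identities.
sin(52°) = √((1 - cos 104°)/2) = 0.788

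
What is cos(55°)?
cos(55°) = 0.5736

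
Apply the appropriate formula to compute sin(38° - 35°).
sin(38° - 35°) = sin 38° cos 35° - cos 38° sin 35° = 0.05234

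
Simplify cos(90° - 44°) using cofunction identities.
cos(90° - 44°) = sin(44°)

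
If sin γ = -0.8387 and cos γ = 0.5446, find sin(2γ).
sin(2γ) = 2 sin γ cos γ = -0.9135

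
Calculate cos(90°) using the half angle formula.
cos(90°) = √((1 + cos 180°)/2) = 0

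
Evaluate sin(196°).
sin(196°) = -0.2756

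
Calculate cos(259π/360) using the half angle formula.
cos(259π/360) = -√((1 + cos 259π/180)/2) = -0.6361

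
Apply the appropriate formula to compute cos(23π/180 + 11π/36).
cos(23π/180 + 11π/36) = cos 23π/180 cos 11π/36 - sin 23π/180 sin 11π/36 = 0.2079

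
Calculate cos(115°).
cos(115°) = -0.4226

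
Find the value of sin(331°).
sin(331°) = -0.4848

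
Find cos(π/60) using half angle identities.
cos(π/60) = √((1 + cos π/30)/2) = 0.9986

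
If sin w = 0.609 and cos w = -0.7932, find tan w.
tan w = sin w / cos w = -0.7678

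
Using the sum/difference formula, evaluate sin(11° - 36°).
sin(11° - 36°) = sin 11° cos 36° - cos 11° sin 36° = -0.4226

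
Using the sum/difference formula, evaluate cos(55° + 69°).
cos(55° + 69°) = cos 55° cos 69° - sin 55° sin 69° = -0.5592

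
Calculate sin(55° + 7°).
sin(55° + 7°) = sin 55° cos 7° + cos 55° sin 7° = 0.8829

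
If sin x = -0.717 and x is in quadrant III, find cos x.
cos x = -0.6971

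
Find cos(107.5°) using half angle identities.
cos(107.5°) = -√((1 + cos 215°)/2) = -0.3007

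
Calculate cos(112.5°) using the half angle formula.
cos(112.5°) = -√((1 + cos 225°)/2) = -0.3827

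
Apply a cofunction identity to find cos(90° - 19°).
cos(90° - 19°) = sin(19°) = 0.3256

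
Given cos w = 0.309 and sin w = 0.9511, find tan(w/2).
tan(w/2) = sin w / (1 + cos w) = 0.7266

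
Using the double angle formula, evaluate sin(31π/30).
sin(31π/30) = 2 sin 31π/60 cos 31π/60 = -0.1045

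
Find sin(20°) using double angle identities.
sin(20°) = 2 sin 10° cos 10° = 0.342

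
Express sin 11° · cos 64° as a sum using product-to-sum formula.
sin 11° cos 64° = (1/2)[sin(11°+64°) + sin(11°-64°)]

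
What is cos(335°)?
cos(335°) = 0.9063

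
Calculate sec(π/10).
sec(π/10) = 1.051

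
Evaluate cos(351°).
cos(351°) = 0.9877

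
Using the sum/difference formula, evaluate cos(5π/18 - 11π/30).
cos(5π/18 - 11π/30) = cos 5π/18 cos 11π/30 + sin 5π/18 sin 11π/30 = 0.9613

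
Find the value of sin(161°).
sin(161°) = 0.3256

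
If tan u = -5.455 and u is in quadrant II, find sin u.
sin u = 0.9836 (using tan²u + 1 = sec²u)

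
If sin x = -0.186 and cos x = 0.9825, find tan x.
tan x = sin x / cos x = -0.1893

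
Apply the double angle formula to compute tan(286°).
tan(286°) = 2 tan 143° / (1 - tan²143°) = -3.487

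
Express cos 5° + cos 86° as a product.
cos 5° + cos 86° = 2 cos(45.5°) cos(-40.5°)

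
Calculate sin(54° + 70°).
sin(54° + 70°) = sin 54° cos 70° + cos 54° sin 70° = 0.829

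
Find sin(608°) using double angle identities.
sin(608°) = 2 sin 304° cos 304° = -0.9272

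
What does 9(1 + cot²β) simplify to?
9(1 + cot²β) = 9(csc²β) (using Pythagorean identity)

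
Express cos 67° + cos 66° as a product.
cos 67° + cos 66° = 2 cos(66.5°) cos(0.5°)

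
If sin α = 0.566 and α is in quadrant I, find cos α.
cos α = 0.8244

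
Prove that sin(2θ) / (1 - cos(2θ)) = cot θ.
LHS = 2 sin θ cos θ / (2sin²θ) = cos θ/sin θ = cot θ = RHS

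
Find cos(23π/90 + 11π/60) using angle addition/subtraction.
cos(23π/90 + 11π/60) = cos 23π/90 cos 11π/60 - sin 23π/90 sin 11π/60 = 0.1908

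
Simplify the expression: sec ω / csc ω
sec ω / csc ω = tan ω (using Reciprocal identities)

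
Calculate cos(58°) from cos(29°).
cos(58°) = cos²29° - sin²29° = 0.5299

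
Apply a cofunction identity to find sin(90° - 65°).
sin(90° - 65°) = cos(65°) = 0.4226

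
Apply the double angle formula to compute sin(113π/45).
sin(113π/45) = 2 sin 113π/90 cos 113π/90 = 0.9994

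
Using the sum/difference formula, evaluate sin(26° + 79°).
sin(26° + 79°) = sin 26° cos 79° + cos 26° sin 79° = (√6+√2)/4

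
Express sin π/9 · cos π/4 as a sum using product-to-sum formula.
sin π/9 cos π/4 = (1/2)[sin(π/9+π/4) + sin(π/9-π/4)]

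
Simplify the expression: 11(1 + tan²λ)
11(1 + tan²λ) = 11(sec²λ) (using Pythagorean identity)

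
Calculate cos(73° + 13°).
cos(73° + 13°) = cos 73° cos 13° - sin 73° sin 13° = 0.06976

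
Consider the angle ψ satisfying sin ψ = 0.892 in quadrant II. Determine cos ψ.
cos ψ = ±√(1 - sin²ψ) = -0.452 (negative in QII)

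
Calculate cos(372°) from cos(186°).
cos(372°) = cos²186° - sin²186° = 0.9781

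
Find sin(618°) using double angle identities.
sin(618°) = 2 sin 309° cos 309° = -0.9781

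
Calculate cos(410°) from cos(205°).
cos(410°) = cos²205° - sin²205° = 0.6428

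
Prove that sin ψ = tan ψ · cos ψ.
RHS = (sin ψ/cos ψ) · cos ψ = sin ψ = LHS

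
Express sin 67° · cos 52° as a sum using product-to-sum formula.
sin 67° cos 52° = (1/2)[sin(67°+52°) + sin(67°-52°)]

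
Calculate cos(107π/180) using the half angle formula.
cos(107π/180) = -√((1 + cos 107π/90)/2) = -0.2924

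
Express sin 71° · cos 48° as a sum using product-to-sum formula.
sin 71° cos 48° = (1/2)[sin(71°+48°) + sin(71°-48°)]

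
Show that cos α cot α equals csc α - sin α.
RHS = 1/sin α - sin α = (1 - sin²α)/sin α = cos²α/sin α = cos α · (cos α/sin α) = cos α cot α = LHS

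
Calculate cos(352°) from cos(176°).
cos(352°) = 1 - 2sin²176° = 0.9903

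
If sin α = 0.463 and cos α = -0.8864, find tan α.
tan α = sin α / cos α = -0.5223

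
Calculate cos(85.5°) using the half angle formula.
cos(85.5°) = √((1 + cos 171°)/2) = 0.07846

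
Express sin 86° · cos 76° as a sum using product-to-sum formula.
sin 86° cos 76° = (1/2)[sin(86°+76°) + sin(86°-76°)]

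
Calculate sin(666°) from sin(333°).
sin(666°) = 2 sin 333° cos 333° = -0.809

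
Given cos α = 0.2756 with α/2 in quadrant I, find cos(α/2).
cos(α/2) = ±√((1 + cos α)/2); positive since α/2 ∈ QI, so cos(α/2) = 0.7986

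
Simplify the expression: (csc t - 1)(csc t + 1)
(csc t - 1)(csc t + 1) = cot²t (using Diff. of squares)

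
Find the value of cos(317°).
cos(317°) = 0.7314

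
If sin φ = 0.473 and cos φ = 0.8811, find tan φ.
tan φ = sin φ / cos φ = 0.5368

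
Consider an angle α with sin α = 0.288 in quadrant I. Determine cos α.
cos α = √(1 - sin²α) = 0.9576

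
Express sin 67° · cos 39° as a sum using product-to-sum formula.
sin 67° cos 39° = (1/2)[sin(67°+39°) + sin(67°-39°)]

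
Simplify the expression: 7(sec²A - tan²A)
7(sec²A - tan²A) = 7 (using Pythagorean identity)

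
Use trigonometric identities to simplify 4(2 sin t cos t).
4(2 sin t cos t) = 4(sin(2t)) (using Double angle)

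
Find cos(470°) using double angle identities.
cos(470°) = cos²235° - sin²235° = -0.342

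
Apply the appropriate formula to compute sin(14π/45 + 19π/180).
sin(14π/45 + 19π/180) = sin 14π/45 cos 19π/180 + cos 14π/45 sin 19π/180 = (√6+√2)/4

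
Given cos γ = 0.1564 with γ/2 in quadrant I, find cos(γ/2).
cos(γ/2) = ±√((1 + cos γ)/2); positive since γ/2 ∈ QI, so cos(γ/2) = 0.7604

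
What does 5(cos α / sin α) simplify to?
5(cos α / sin α) = 5(cot α) (using Quotient identity)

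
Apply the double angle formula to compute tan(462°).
tan(462°) = 2 tan 231° / (1 - tan²231°) = -4.705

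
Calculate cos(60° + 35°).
cos(60° + 35°) = cos 60° cos 35° - sin 60° sin 35° = -0.08716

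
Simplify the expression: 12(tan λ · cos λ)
12(tan λ · cos λ) = 12(sin λ) (using Quotient identity)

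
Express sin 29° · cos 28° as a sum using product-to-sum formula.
sin 29° cos 28° = (1/2)[sin(29°+28°) + sin(29°-28°)]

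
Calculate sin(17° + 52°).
sin(17° + 52°) = sin 17° cos 52° + cos 17° sin 52° = 0.9336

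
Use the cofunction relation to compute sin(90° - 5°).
sin(90° - 5°) = cos(5°) = 0.9962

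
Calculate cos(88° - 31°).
cos(88° - 31°) = cos 88° cos 31° + sin 88° sin 31° = 0.5446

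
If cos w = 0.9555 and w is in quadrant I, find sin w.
sin w = 0.295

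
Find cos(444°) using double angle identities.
cos(444°) = 2cos²222° - 1 = 0.1045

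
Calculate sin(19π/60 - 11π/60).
sin(19π/60 - 11π/60) = sin 19π/60 cos 11π/60 - cos 19π/60 sin 11π/60 = 0.4067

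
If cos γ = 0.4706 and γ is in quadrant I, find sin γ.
sin γ = 0.8823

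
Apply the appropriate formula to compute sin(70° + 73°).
sin(70° + 73°) = sin 70° cos 73° + cos 70° sin 73° = 0.6018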